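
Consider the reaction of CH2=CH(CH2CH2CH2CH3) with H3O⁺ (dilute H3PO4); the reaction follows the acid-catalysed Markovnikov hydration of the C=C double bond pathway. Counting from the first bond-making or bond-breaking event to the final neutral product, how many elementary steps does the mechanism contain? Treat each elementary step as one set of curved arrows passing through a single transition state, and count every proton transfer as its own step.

Step 1: The π electrons of the C=C bond attack a proton of H3O⁺; Markovnikov addition places the new C–H on the less-substituted alkene carbon, so the positive charge ends up on the more-substituted carbon — a secondary carbocation. H2O is released.
(No 1,2-shift: no single shift to an adjacent carbon would give a more stable cation.)
Step 2: Nucleophilic capture of the cation by H2O produces the protonated alcohol (an oxonium ion).
Step 3: Deprotonation of the oxonium ion by a water molecule delivers the neutral alcohol and regenerates the acid catalyst.
Total: 3 elementary steps.

3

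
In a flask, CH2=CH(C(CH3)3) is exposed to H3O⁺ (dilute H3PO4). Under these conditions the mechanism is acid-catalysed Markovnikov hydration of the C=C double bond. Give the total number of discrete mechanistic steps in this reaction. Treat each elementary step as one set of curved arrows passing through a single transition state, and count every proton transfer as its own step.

4

Step 1: The π electrons of the C=C bond attack a proton of H3O⁺; Markovnikov addition places the new C–H on the less-substituted alkene carbon, so the positive charge ends up on the more-substituted carbon — a secondary carbocation. H2O is released.
Step 2: A methyl group with its bonding pair migrates from the adjacent tert-butyl carbon to the cationic centre — a 1,2-methyl shift — upgrading the secondary cation to a tertiary one.
Step 3: A lone pair on the oxygen of H2O attacks the carbocation, forming a C–O bond and an oxonium ion (a protonated alcohol).
Step 4: H2O removes a proton from the oxonium oxygen, regenerating H3O⁺ and giving the neutral alcohol.
Total: 4 elementary steps.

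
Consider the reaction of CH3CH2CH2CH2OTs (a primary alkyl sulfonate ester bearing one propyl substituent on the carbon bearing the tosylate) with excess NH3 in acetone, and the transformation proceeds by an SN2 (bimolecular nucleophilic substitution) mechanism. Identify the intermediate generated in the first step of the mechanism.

ammonium ion

Step 1: A lone pair on the N of NH3 attacks the α-carbon from the back side while the C–O bond breaks; both bonding electrons leave with TsO⁻. The product of this concerted step is an alkylammonium ion.
After step 1 the species present is an ammonium ion.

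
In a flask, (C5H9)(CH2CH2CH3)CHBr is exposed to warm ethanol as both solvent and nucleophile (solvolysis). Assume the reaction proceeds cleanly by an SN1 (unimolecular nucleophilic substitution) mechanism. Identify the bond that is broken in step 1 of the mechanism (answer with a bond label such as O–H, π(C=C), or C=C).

C–Br

Step 1: The C–Br bond breaks with both electrons going to the bromide; Br⁻ leaves and a secondary carbocation remains.
The bond broken in this step is the C–Br bond.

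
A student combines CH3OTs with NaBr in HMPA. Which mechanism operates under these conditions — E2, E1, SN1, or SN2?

Conditions: a methyl substrate with a strong nucleophile in the polar aprotic solvent HMPA.
These conditions are the textbook signature of the SN2 pathway.
An unhindered substrate with a strong nucleophile in a polar aprotic solvent favours one-step backside displacement.

SN2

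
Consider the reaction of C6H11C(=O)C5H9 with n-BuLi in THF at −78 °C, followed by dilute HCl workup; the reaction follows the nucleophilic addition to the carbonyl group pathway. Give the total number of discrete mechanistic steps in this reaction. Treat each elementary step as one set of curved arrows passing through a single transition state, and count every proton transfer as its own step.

2

Step 1: Nucleophilic addition: the carbanion-like carbon of n-BuLi adds to the carbonyl carbon, pushing the π(C=O) electron pair onto oxygen and giving a tetrahedral alkoxide.
Step 2: The alkoxide picks up a proton during dilute HCl workup to yield an alcohol.
Total: 2 elementary steps.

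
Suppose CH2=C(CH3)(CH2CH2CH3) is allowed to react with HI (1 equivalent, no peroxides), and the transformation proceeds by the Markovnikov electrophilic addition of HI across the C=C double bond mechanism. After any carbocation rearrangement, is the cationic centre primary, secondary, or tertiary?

tertiary

Step 1: Protonation of the alkene by HI: the π bond acts as the nucleophile and picks up H⁺, giving the more stable (Markovnikov) tertiary carbocation. The H–I bond breaks heterolytically, releasing I⁻.
No single 1,2-shift to an adjacent carbon would give a more-substituted cation, so no rearrangement occurs.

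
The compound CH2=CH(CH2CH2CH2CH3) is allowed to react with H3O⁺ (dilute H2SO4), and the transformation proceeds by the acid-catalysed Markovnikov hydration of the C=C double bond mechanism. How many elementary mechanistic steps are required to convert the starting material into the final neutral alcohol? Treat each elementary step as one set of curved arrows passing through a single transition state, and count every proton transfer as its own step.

Step 1: The π electrons of the C=C bond attack a proton of H3O⁺; Markovnikov addition places the new C–H on the less-substituted alkene carbon, so the positive charge ends up on the more-substituted carbon — a secondary carbocation. H2O is released.
(No 1,2-shift: no single shift to an adjacent carbon would give a more stable cation.)
Step 2: Water acts as the nucleophile: an oxygen lone pair bonds to the cationic carbon, giving an oxonium-ion intermediate.
Step 3: H2O removes a proton from the oxonium oxygen, regenerating H3O⁺ and giving the neutral alcohol.
Total: 3 elementary steps.

3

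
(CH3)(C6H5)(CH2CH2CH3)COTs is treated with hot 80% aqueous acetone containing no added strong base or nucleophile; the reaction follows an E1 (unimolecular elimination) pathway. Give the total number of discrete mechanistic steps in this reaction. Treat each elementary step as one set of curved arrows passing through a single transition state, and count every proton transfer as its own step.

2

Step 1: Ionisation: the C–O σ-bond cleaves heterolytically; both bonding electrons depart with TsO⁻, leaving a tertiary carbocation at the α-carbon.
(No 1,2-shift: no single shift to an adjacent carbon would give a more stable cation.)
Step 2: A weak base (a water molecule from the solvent) removes a proton from a carbon adjacent to the cationic centre; the electrons of that C–H bond become the new π(C=C) bond, giving the alkene.
Total: 2 elementary steps.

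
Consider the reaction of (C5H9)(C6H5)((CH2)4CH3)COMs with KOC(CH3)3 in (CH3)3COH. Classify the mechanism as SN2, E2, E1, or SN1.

E2

Conditions: a strong/bulky base with a tertiary substrate bearing a β-hydrogen.
These conditions are the textbook signature of the E2 pathway.
A strong (often hindered) base removes a β-H in concert with loss of the leaving group — bimolecular elimination.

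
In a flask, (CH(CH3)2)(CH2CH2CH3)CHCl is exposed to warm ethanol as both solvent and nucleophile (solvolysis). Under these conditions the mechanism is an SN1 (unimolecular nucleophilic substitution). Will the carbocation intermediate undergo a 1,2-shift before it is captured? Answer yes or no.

The first-formed carbocation is secondary.
The adjacent isopropyl carbon already bears 2 other carbon substituents and has a hydrogen to migrate; after a 1,2-hydride shift from that carbon the positive charge sits on a tertiary centre.
Tertiary is more stable than secondary, so the shift occurs.

yes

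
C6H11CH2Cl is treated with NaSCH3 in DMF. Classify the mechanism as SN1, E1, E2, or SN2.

SN2

Conditions: a primary substrate with a strong nucleophile in the polar aprotic solvent DMF.
These conditions are the textbook signature of the SN2 pathway.
An unhindered substrate with a strong nucleophile in a polar aprotic solvent favours one-step backside displacement.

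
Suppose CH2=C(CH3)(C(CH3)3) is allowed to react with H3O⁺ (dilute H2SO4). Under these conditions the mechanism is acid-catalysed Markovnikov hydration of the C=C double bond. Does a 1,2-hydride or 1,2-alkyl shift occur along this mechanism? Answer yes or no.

no

The first-formed carbocation is tertiary.
No single 1,2-shift to an adjacent carbon would produce a more-substituted cation than the one already present, so no rearrangement occurs.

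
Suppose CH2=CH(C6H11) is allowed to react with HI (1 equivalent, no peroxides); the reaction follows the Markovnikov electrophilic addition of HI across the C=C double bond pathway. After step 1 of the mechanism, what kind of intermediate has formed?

Step 1: The π electrons of the C=C bond attack a proton of HI; Markovnikov addition places the new C–H on the less-substituted alkene carbon, so the positive charge ends up on the more-substituted carbon — a secondary carbocation. The H–I bond breaks heterolytically, releasing I⁻.
After step 1 the species present is a secondary carbocation.

secondary carbocation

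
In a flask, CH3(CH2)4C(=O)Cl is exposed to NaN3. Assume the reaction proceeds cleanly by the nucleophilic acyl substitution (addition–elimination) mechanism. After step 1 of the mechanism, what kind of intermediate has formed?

Step 1: N3⁻ adds to the carbonyl carbon; the C=O π electrons shift onto oxygen and a tetrahedral alkoxide intermediate forms.
After step 1 the species present is a tetrahedral intermediate.

tetrahedral intermediate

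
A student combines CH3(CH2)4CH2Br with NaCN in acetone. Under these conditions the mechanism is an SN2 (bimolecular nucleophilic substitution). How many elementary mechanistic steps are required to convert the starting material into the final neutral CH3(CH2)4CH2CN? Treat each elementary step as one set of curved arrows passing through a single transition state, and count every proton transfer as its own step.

1

Step 1: Backside attack by CN⁻ on the carbon bearing the bromide: the new C–C bond forms as the C–Br bond breaks, with Walden inversion at carbon.
Total: 1 elementary step.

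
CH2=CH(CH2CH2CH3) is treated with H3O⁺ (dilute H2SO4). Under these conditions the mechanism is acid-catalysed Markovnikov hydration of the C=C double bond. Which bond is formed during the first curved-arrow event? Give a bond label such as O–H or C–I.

Step 1: Protonation of the alkene by H3O⁺: the π bond acts as the nucleophile and picks up H⁺, giving the more stable (Markovnikov) secondary carbocation. H2O is released.
The bond formed in this step is the C–H bond.

C–H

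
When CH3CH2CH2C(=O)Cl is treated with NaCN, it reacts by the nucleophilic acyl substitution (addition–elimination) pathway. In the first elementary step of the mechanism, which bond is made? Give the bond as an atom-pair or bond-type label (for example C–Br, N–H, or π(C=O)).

Step 1: Nucleophilic addition of CN⁻ to the acyl carbon breaks the π(C=O) bond and yields a tetrahedral, anionic intermediate.
The bond formed in this step is the C–C bond.

C–C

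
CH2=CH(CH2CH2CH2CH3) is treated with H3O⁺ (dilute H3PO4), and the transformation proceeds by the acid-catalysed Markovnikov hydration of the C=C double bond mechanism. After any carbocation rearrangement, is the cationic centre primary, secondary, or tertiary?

secondary

Step 1: The π electrons of the C=C bond attack a proton of H3O⁺; Markovnikov addition places the new C–H on the less-substituted alkene carbon, so the positive charge ends up on the more-substituted carbon — a secondary carbocation. H2O is released.
No single 1,2-shift to an adjacent carbon would give a more-substituted cation, so no rearrangement occurs.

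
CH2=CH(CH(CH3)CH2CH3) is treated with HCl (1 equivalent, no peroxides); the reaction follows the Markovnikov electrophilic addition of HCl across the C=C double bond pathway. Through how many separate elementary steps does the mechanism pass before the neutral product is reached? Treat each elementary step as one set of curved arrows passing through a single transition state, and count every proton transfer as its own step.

Step 1: The π electrons of the C=C bond attack a proton of HCl; Markovnikov addition places the new C–H on the less-substituted alkene carbon, so the positive charge ends up on the more-substituted carbon — a secondary carbocation. The H–Cl bond breaks heterolytically, releasing Cl⁻.
Step 2: Carbocation rearrangement: a 1,2-hydride shift from the adjacent sec-butyl carbon converts the initially-formed secondary cation into the more stable tertiary cation.
Step 3: The Cl⁻ anion donates a lone pair to the carbocation, forming the new C–Cl σ-bond and giving the neutral alkyl halide.
Total: 3 elementary steps.

3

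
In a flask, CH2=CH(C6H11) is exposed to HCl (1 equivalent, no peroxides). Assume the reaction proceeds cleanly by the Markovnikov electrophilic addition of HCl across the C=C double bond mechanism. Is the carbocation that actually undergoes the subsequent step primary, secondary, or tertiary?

tertiary

Step 1: Electrophilic addition begins with the π(C=C) electrons forming a bond to the proton of HCl. Following Markovnikov's rule, the resulting cation is secondary. The H–Cl bond breaks heterolytically, releasing Cl⁻.
Step 2: A 1,2-hydride shift from the adjacent cyclohexyl carbon moves the positive charge from the secondary centre to an adjacent carbon, generating a more stable tertiary carbocation.
The cation rearranges from secondary to tertiary via a 1,2-hydride shift from the adjacent cyclohexyl carbon; the tertiary cation is what reacts next.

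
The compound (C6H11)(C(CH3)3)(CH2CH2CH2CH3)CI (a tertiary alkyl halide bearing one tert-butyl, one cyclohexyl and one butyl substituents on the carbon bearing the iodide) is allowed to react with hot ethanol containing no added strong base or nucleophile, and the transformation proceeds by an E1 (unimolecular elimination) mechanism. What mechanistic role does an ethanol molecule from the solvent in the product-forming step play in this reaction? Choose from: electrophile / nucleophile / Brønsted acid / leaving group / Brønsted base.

Brønsted base

Step 2: An ethanol molecule (solvent) deprotonates a β-carbon; as the C–H bond breaks, those electrons form the new alkene π bond.
An ethanol molecule from the solvent in the product-forming step accepts a proton in a proton-transfer step — a Brønsted base.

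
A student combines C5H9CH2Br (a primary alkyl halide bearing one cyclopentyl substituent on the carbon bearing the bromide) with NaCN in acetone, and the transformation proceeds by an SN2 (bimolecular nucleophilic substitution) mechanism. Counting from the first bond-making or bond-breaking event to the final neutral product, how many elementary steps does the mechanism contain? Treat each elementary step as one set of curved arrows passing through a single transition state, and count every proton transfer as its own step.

1

Step 1: CN⁻ attacks the back face of the α-carbon while Br⁻ departs with the C–Br bonding pair — a single concerted displacement through a pentacoordinate transition state.
Total: 1 elementary step.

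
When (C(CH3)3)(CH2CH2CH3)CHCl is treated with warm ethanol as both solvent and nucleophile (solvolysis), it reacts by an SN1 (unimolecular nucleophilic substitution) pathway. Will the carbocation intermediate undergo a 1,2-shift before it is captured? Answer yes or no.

The first-formed carbocation is secondary.
The adjacent tert-butyl carbon has no hydrogen but bears methyl groups; migration of one methyl with its bonding pair (a 1,2-methyl shift) places the charge on a tertiary centre.
Tertiary is more stable than secondary, so the shift occurs.

yes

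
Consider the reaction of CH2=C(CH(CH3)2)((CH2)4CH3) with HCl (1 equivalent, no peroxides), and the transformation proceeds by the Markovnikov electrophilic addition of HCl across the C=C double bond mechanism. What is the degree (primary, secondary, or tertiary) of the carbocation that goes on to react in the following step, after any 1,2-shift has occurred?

Step 1: Protonation of the alkene by HCl: the π bond acts as the nucleophile and picks up H⁺, giving the more stable (Markovnikov) tertiary carbocation. The H–Cl bond breaks heterolytically, releasing Cl⁻.
No single 1,2-shift to an adjacent carbon would give a more-substituted cation, so no rearrangement occurs.

tertiary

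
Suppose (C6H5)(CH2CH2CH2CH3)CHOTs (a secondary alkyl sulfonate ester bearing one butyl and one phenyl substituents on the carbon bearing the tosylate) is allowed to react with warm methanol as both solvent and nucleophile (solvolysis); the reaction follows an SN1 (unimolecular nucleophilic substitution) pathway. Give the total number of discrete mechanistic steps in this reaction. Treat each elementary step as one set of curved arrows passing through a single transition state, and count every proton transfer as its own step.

3

Step 1: Rate-determining heterolysis of the C–O bond gives TsO⁻ and a secondary carbocation.
(No 1,2-shift: no single shift to an adjacent carbon would give a more stable cation.)
Step 2: CH3OH donates an oxygen lone pair into the empty p orbital of the cation, giving a protonated ether (an oxonium ion).
Step 3: Deprotonation of the oxonium oxygen by solvent methanol yields the neutral ether.
Total: 3 elementary steps.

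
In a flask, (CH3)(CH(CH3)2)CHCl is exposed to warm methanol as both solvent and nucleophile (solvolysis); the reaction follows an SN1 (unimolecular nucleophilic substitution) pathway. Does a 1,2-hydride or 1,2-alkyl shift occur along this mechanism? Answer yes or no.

The first-formed carbocation is secondary.
The adjacent isopropyl carbon already bears 2 other carbon substituents and has a hydrogen to migrate; after a 1,2-hydride shift from that carbon the positive charge sits on a tertiary centre.
Tertiary is more stable than secondary, so the shift occurs.

yes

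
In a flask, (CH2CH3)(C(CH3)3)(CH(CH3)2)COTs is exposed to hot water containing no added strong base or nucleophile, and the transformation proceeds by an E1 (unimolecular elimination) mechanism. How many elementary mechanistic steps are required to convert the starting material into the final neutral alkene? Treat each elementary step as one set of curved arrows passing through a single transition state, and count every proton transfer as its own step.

Step 1: The C–O bond breaks with both electrons going to the tosylate; TsO⁻ leaves and a tertiary carbocation remains.
(No 1,2-shift: no single shift to an adjacent carbon would give a more stable cation.)
Step 2: Loss of a β-proton to a water molecule of the solvent: the C–H bonding pair collapses toward the cationic carbon to form the C=C π bond, yielding the alkene.
Total: 2 elementary steps.

2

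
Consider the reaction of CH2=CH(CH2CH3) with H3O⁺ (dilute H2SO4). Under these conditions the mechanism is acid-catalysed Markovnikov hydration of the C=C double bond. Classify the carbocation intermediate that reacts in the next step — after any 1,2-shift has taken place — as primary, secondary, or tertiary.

Step 1: Protonation of the alkene by H3O⁺: the π bond acts as the nucleophile and picks up H⁺, giving the more stable (Markovnikov) secondary carbocation. H2O is released.
No single 1,2-shift to an adjacent carbon would give a more-substituted cation, so no rearrangement occurs.

secondary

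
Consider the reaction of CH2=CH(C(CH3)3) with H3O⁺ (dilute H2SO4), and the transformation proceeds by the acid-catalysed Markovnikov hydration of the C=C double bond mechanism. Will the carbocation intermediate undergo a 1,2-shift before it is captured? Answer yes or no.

The first-formed carbocation is secondary.
The adjacent tert-butyl carbon has no hydrogen but bears methyl groups; migration of one methyl with its bonding pair (a 1,2-methyl shift) places the charge on a tertiary centre.
Tertiary is more stable than secondary, so the shift occurs.

yes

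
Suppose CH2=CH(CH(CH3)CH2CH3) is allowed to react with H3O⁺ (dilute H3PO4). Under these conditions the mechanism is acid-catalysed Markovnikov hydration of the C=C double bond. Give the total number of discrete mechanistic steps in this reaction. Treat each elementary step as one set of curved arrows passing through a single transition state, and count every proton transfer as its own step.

Step 1: The π electrons of the C=C bond attack a proton of H3O⁺; Markovnikov addition places the new C–H on the less-substituted alkene carbon, so the positive charge ends up on the more-substituted carbon — a secondary carbocation. H2O is released.
Step 2: A 1,2-hydride shift from the adjacent sec-butyl carbon moves the positive charge from the secondary centre to an adjacent carbon, generating a more stable tertiary carbocation.
Step 3: A lone pair on the oxygen of H2O attacks the carbocation, forming a C–O bond and an oxonium ion (a protonated alcohol).
Step 4: Proton transfer from the O–H of the oxonium ion to H2O completes the catalytic cycle and yields the alcohol.
Total: 4 elementary steps.

4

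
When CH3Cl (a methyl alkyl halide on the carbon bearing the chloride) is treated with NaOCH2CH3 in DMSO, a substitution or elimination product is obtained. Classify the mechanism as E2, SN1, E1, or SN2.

Conditions: a methyl substrate with a strong nucleophile in the polar aprotic solvent DMSO.
These conditions are the textbook signature of the SN2 pathway.
An unhindered substrate with a strong nucleophile in a polar aprotic solvent favours one-step backside displacement.

SN2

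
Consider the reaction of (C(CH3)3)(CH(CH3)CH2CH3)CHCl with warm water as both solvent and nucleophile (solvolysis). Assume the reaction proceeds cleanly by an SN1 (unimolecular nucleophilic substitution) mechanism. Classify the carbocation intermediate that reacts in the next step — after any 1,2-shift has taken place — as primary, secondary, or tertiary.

tertiary

Step 1: Unassisted departure of Cl⁻ (taking the C–Cl bonding pair) generates a secondary carbocation.
Step 2: A hydride (H with its bonding pair) migrates from the adjacent sec-butyl carbon to the cationic centre — a 1,2-hydride shift — upgrading the secondary cation to a tertiary one.
The cation rearranges from secondary to tertiary via a 1,2-hydride shift from the adjacent sec-butyl carbon; the tertiary cation is what reacts next.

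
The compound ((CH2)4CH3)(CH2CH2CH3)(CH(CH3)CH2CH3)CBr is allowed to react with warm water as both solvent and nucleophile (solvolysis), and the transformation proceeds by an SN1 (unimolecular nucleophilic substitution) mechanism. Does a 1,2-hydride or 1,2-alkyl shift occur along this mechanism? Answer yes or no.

The first-formed carbocation is tertiary.
No single 1,2-shift to an adjacent carbon would produce a more-substituted cation than the one already present, so no rearrangement occurs.

no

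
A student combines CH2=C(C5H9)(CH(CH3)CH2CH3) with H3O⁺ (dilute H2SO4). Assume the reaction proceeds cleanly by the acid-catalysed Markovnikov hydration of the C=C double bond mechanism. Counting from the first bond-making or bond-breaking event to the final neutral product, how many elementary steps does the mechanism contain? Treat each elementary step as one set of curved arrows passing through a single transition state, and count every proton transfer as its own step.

3

Step 1: The π electrons of the C=C bond attack a proton of H3O⁺; Markovnikov addition places the new C–H on the less-substituted alkene carbon, so the positive charge ends up on the more-substituted carbon — a tertiary carbocation. H2O is released.
(No 1,2-shift: no single shift to an adjacent carbon would give a more stable cation.)
Step 2: Nucleophilic capture of the cation by H2O produces the protonated alcohol (an oxonium ion).
Step 3: H2O removes a proton from the oxonium oxygen, regenerating H3O⁺ and giving the neutral alcohol.
Total: 3 elementary steps.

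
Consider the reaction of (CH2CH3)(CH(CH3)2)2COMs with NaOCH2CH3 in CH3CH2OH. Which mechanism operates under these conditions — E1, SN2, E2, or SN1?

Conditions: a strong base with a tertiary substrate bearing a β-hydrogen.
These conditions are the textbook signature of the E2 pathway.
A strong (often hindered) base removes a β-H in concert with loss of the leaving group — bimolecular elimination.

E2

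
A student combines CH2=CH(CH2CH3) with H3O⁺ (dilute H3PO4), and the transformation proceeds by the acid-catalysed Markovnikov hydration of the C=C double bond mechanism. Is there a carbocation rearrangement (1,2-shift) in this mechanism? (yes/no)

no

The first-formed carbocation is secondary.
No single 1,2-shift to an adjacent carbon would produce a more-substituted cation than the one already present, so no rearrangement occurs.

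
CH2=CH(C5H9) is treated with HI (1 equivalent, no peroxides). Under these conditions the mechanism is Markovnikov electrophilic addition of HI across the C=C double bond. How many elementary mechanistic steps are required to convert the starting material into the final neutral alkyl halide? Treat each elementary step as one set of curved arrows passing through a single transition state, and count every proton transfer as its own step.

3

Step 1: Protonation of the alkene by HI: the π bond acts as the nucleophile and picks up H⁺, giving the more stable (Markovnikov) secondary carbocation. The H–I bond breaks heterolytically, releasing I⁻.
Step 2: Carbocation rearrangement: a 1,2-hydride shift from the adjacent cyclopentyl carbon converts the initially-formed secondary cation into the more stable tertiary cation.
Step 3: Nucleophilic attack by I⁻ on the carbocation completes the addition, giving R–I.
Total: 3 elementary steps.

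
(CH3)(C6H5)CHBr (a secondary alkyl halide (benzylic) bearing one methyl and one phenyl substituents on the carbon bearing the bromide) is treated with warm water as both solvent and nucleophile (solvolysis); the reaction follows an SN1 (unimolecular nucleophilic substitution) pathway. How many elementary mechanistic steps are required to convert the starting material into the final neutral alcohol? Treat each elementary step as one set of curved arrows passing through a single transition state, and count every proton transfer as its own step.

Step 1: The C–Br bond breaks with both electrons going to the bromide; Br⁻ leaves and a secondary carbocation remains.
(No 1,2-shift: no single shift to an adjacent carbon would give a more stable cation.)
Step 2: A lone pair on the oxygen of H2O attacks the carbocation, forming a new C–O σ-bond and an oxonium ion.
Step 3: Proton transfer from the O–H of the oxonium ion to a solvent molecule delivers the neutral alcohol.
Total: 3 elementary steps.

3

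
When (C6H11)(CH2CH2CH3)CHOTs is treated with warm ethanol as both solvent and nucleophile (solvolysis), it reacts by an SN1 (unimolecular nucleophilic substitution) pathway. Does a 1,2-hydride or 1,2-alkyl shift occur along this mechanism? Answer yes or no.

yes

The first-formed carbocation is secondary.
The adjacent cyclohexyl carbon already bears 2 other carbon substituents and has a hydrogen to migrate; after a 1,2-hydride shift from that carbon the positive charge sits on a tertiary centre.
Tertiary is more stable than secondary, so the shift occurs.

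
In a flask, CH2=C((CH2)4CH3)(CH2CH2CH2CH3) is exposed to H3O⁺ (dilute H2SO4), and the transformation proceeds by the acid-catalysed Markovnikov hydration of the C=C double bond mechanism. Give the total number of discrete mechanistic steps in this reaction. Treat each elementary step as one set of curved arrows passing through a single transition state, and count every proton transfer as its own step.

3

Step 1: The π electrons of the C=C bond attack a proton of H3O⁺; Markovnikov addition places the new C–H on the less-substituted alkene carbon, so the positive charge ends up on the more-substituted carbon — a tertiary carbocation. H2O is released.
(No 1,2-shift: no single shift to an adjacent carbon would give a more stable cation.)
Step 2: A lone pair on the oxygen of H2O attacks the carbocation, forming a C–O bond and an oxonium ion (a protonated alcohol).
Step 3: Deprotonation of the oxonium ion by a water molecule delivers the neutral alcohol and regenerates the acid catalyst.
Total: 3 elementary steps.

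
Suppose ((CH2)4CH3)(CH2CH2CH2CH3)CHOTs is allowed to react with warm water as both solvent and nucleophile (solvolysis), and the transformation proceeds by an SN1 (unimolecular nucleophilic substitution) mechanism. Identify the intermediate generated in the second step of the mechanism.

Step 1: Unassisted departure of TsO⁻ (taking the C–O bonding pair) generates a secondary carbocation.
Step 2: H2O donates an oxygen lone pair into the empty p orbital of the cation, giving a protonated alcohol (an oxonium ion).
After step 2 the species present is an oxonium ion.

oxonium ion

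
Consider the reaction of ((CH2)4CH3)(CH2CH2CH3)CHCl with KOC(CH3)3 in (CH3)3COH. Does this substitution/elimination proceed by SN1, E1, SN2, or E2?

Conditions: a strong/bulky base with a secondary substrate bearing a β-hydrogen.
These conditions are the textbook signature of the E2 pathway.
A strong (often hindered) base removes a β-H in concert with loss of the leaving group — bimolecular elimination.

E2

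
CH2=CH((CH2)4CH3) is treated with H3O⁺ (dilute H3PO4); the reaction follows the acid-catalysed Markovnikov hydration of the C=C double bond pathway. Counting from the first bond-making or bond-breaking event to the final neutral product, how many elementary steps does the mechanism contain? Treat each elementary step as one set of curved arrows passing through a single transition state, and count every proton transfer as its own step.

3

Step 1: Protonation of the alkene by H3O⁺: the π bond acts as the nucleophile and picks up H⁺, giving the more stable (Markovnikov) secondary carbocation. H2O is released.
(No 1,2-shift: no single shift to an adjacent carbon would give a more stable cation.)
Step 2: Water acts as the nucleophile: an oxygen lone pair bonds to the cationic carbon, giving an oxonium-ion intermediate.
Step 3: H2O removes a proton from the oxonium oxygen, regenerating H3O⁺ and giving the neutral alcohol.
Total: 3 elementary steps.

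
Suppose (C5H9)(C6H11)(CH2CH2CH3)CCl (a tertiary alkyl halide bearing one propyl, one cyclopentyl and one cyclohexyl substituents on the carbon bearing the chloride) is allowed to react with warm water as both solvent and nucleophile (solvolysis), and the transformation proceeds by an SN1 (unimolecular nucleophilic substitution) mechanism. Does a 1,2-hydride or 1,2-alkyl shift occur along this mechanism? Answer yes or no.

no

The first-formed carbocation is tertiary.
No single 1,2-shift to an adjacent carbon would produce a more-substituted cation than the one already present, so no rearrangement occurs.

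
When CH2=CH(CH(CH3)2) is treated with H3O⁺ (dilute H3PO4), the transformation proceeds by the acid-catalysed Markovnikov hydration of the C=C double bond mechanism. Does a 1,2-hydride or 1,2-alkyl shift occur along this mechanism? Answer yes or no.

The first-formed carbocation is secondary.
The adjacent isopropyl carbon already bears 2 other carbon substituents and has a hydrogen to migrate; after a 1,2-hydride shift from that carbon the positive charge sits on a tertiary centre.
Tertiary is more stable than secondary, so the shift occurs.

yes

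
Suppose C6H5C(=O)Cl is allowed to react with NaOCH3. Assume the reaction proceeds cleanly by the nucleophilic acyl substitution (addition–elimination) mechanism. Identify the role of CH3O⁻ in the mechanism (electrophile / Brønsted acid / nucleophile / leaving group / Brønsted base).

nucleophile

Step 1: CH3O⁻ adds to the carbonyl carbon; the C=O π electrons shift onto oxygen and a tetrahedral alkoxide intermediate forms.
CH3O⁻ donates an electron pair to form a new σ-bond to carbon — it is the nucleophile.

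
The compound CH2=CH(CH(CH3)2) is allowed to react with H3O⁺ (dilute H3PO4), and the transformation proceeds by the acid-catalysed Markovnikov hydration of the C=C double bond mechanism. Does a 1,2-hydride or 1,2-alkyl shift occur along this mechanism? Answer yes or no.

The first-formed carbocation is secondary.
The adjacent isopropyl carbon already bears 2 other carbon substituents and has a hydrogen to migrate; after a 1,2-hydride shift from that carbon the positive charge sits on a tertiary centre.
Tertiary is more stable than secondary, so the shift occurs.

yes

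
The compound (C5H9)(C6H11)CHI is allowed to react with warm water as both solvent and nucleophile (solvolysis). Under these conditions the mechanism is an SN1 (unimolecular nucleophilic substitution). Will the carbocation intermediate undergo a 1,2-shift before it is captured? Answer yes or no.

The first-formed carbocation is secondary.
The adjacent cyclopentyl carbon already bears 2 other carbon substituents and has a hydrogen to migrate; after a 1,2-hydride shift from that carbon the positive charge sits on a tertiary centre.
Tertiary is more stable than secondary, so the shift occurs.

yes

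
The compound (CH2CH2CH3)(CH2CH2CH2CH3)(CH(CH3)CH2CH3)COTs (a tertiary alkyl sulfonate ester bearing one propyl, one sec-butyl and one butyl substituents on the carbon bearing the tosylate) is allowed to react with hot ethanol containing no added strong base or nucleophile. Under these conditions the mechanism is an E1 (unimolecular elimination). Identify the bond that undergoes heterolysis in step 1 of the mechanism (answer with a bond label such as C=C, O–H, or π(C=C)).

C–O

Step 1: The C–O bond breaks with both electrons going to the tosylate; TsO⁻ leaves and a tertiary carbocation remains.
The bond broken in this step is the C–O bond.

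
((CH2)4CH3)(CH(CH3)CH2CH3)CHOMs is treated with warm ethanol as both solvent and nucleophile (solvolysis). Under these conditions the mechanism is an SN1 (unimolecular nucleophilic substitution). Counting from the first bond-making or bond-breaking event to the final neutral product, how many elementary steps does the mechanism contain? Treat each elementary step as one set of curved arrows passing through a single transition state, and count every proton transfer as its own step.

Step 1: Rate-determining heterolysis of the C–O bond gives MsO⁻ and a secondary carbocation.
Step 2: A 1,2-hydride shift from the adjacent sec-butyl carbon moves the positive charge from the secondary centre to an adjacent carbon, generating a more stable tertiary carbocation.
Step 3: Nucleophilic capture: the oxygen of CH3CH2OH bonds to the cationic carbon, producing an oxonium-ion intermediate.
Step 4: A second solvent molecule removes the proton on oxygen, giving the neutral ether product.
Total: 4 elementary steps.

4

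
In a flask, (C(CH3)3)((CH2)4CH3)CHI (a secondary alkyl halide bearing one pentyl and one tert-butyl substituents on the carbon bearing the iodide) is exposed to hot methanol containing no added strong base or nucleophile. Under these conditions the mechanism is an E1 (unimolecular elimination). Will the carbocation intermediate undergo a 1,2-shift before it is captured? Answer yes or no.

The first-formed carbocation is secondary.
The adjacent tert-butyl carbon has no hydrogen but bears methyl groups; migration of one methyl with its bonding pair (a 1,2-methyl shift) places the charge on a tertiary centre.
Tertiary is more stable than secondary, so the shift occurs.

yes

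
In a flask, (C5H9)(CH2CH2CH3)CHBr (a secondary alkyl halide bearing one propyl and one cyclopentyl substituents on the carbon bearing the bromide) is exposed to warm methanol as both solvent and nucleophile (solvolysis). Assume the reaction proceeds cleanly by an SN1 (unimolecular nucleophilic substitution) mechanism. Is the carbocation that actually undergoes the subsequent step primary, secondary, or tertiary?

tertiary

Step 1: Ionisation: the C–Br σ-bond cleaves heterolytically; both bonding electrons depart with Br⁻, leaving a secondary carbocation at the α-carbon.
Step 2: A hydride (H with its bonding pair) migrates from the adjacent cyclopentyl carbon to the cationic centre — a 1,2-hydride shift — upgrading the secondary cation to a tertiary one.
The cation rearranges from secondary to tertiary via a 1,2-hydride shift from the adjacent cyclopentyl carbon; the tertiary cation is what reacts next.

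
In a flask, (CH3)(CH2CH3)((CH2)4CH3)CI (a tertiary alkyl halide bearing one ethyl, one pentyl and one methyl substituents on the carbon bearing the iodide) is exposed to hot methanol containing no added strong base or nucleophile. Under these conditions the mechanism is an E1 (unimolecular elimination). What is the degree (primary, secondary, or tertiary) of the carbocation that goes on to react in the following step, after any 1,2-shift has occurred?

tertiary

Step 1: The C–I bond breaks with both electrons going to the iodide; I⁻ leaves and a tertiary carbocation remains.
No single 1,2-shift to an adjacent carbon would give a more-substituted cation, so no rearrangement occurs.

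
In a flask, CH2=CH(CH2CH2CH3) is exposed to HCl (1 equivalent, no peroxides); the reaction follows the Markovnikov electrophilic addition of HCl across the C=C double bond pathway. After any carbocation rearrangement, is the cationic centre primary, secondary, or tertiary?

secondary

Step 1: Electrophilic addition begins with the π(C=C) electrons forming a bond to the proton of HCl. Following Markovnikov's rule, the resulting cation is secondary. The H–Cl bond breaks heterolytically, releasing Cl⁻.
No single 1,2-shift to an adjacent carbon would give a more-substituted cation, so no rearrangement occurs.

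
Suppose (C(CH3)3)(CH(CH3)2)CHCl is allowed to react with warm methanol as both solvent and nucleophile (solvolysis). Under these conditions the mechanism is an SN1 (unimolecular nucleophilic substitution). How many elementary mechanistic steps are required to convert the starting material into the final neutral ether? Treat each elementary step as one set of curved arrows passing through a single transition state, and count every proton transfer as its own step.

4

Step 1: The C–Cl bond breaks with both electrons going to the chloride; Cl⁻ leaves and a secondary carbocation remains.
Step 2: A hydride (H with its bonding pair) migrates from the adjacent isopropyl carbon to the cationic centre — a 1,2-hydride shift — upgrading the secondary cation to a tertiary one.
Step 3: Nucleophilic capture: the oxygen of CH3OH bonds to the cationic carbon, producing an oxonium-ion intermediate.
Step 4: Deprotonation of the oxonium oxygen by solvent methanol yields the neutral ether.
Total: 4 elementary steps.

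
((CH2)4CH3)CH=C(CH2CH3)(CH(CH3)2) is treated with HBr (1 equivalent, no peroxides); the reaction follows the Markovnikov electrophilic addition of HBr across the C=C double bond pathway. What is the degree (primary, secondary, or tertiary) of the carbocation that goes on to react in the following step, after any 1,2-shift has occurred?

tertiary

Step 1: Protonation of the alkene by HBr: the π bond acts as the nucleophile and picks up H⁺, giving the more stable (Markovnikov) tertiary carbocation. The H–Br bond breaks heterolytically, releasing Br⁻.
No single 1,2-shift to an adjacent carbon would give a more-substituted cation, so no rearrangement occurs.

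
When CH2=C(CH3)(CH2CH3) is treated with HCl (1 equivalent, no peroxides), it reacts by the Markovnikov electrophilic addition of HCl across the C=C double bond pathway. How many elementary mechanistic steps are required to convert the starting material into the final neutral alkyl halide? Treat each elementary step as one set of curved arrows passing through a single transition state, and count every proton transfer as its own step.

Step 1: Protonation of the alkene by HCl: the π bond acts as the nucleophile and picks up H⁺, giving the more stable (Markovnikov) tertiary carbocation. The H–Cl bond breaks heterolytically, releasing Cl⁻.
(No 1,2-shift: no single shift to an adjacent carbon would give a more stable cation.)
Step 2: Nucleophilic attack by Cl⁻ on the carbocation completes the addition, giving R–Cl.
Total: 2 elementary steps.

2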